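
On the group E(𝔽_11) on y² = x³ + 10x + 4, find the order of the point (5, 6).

2P: tangent at (5, 6): λ = (3·5² + 10)/(2·6) ≡ 8/1. 1⁻¹ ≡ 1 (mod 11) since 1·1 = 1 ≡ 1, so λ ≡ 8·1 ≡ 8.
  x = λ² - 5 - 5 = 64 - 10 ≡ 10; y = λ·(5 - 10) - 6 ≡ 9. → (10, 9)
3P: (10, 9) + (5, 6). λ = (6 - 9)/(5 - 10) ≡ 8/6 mod 11. 6⁻¹ ≡ 2 (mod 11), so λ ≡ 5.
  x = λ² - 10 - 5 = 25 - 15 ≡ 10; y = λ·(10 - 10) - 9 ≡ 2. → (10, 2)
4P: (10, 2) + (5, 6). λ = (6 - 2)/(5 - 10) ≡ 4/6 mod 11. 6⁻¹ ≡ 2 (mod 11), so λ ≡ 8.
  x = λ² - 10 - 5 = 64 - 15 ≡ 5; y = λ·(10 - 5) - 2 ≡ 5. → (5, 5)
5P: (5, 5) + (5, 6): same x and y₁ ≡ -y₂, so the sum is the point at infinity.
5P = the point at infinity, so the order is 5.

5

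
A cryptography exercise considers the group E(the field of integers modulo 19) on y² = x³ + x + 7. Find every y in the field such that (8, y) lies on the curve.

none

x³ + 1x + 7 = 527 ≡ 14 (mod 19).
14 is a non-residue mod 19; no y exists.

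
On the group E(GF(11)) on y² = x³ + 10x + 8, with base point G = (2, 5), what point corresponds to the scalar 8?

(2, 5)

Repeated addition: build up to 8G.
2G: tangent at (2, 5): λ = (3·2² + 10)/(2·5) ≡ 0/10. 10⁻¹ ≡ 10 (mod 11), so λ ≡ 0·10 ≡ 0.
  x = λ² - 2 - 2 = 0 - 4 ≡ 7; y = λ·(2 - 7) - 5 ≡ 6. → (7, 6)
3G: (7, 6) + (2, 5). λ = (5 - 6)/(2 - 7) ≡ 10/6 mod 11. 6⁻¹ ≡ 2 (mod 11), so λ ≡ 9.
  x = λ² - 7 - 2 = 81 - 9 ≡ 6; y = λ·(7 - 6) - 6 ≡ 3. → (6, 3)
4G: (6, 3) + (2, 5). λ = (5 - 3)/(2 - 6) ≡ 2/7 mod 11. 7⁻¹ ≡ 8 (mod 11), so λ ≡ 5.
  x = λ² - 6 - 2 = 25 - 8 ≡ 6; y = λ·(6 - 6) - 3 ≡ 8. → (6, 8)
5G: (6, 8) + (2, 5). λ = (5 - 8)/(2 - 6) ≡ 8/7 mod 11. 7⁻¹ ≡ 8 (mod 11) since 7·8 = 56 ≡ 1, so λ ≡ 9.
  x = λ² - 6 - 2 = 81 - 8 ≡ 7; y = λ·(6 - 7) - 8 ≡ 5. → (7, 5)
6G: (7, 5) + (2, 5). λ = (5 - 5)/(2 - 7) ≡ 0/6 mod 11. 6⁻¹ ≡ 2 (mod 11), so λ ≡ 0.
  x = λ² - 7 - 2 = 0 - 9 ≡ 2; y = λ·(7 - 2) - 5 ≡ 6. → (2, 6)
7G: (2, 6) + (2, 5): same x and y₁ ≡ -y₂, so the sum is ∞.
8G: ∞ + (2, 5) = (2, 5) (identity).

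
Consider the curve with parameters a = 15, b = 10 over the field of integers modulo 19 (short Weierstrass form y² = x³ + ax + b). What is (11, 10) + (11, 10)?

(1, 8)

tangent at (11, 10): λ = (3·11² + 15)/(2·10) ≡ 17/1. 1⁻¹ ≡ 1 (mod 19), so λ ≡ 17·1 ≡ 17.
  x = λ² - 11 - 11 = 289 - 22 ≡ 1; y = λ·(11 - 1) - 10 ≡ 8. → (1, 8)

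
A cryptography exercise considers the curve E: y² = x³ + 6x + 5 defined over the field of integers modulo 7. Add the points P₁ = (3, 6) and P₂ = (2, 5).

(3, 1)

(3, 6) + (2, 5). λ = (5 - 6)/(2 - 3) ≡ 6/6 mod 7. 6⁻¹ ≡ 6 (mod 7) since 6·6 = 36 ≡ 1, so λ ≡ 1.
  x = λ² - 3 - 2 = 1 - 5 ≡ 3; y = λ·(3 - 3) - 6 ≡ 1. → (3, 1)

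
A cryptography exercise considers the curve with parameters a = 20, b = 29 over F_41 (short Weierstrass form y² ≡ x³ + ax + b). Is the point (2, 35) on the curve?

y² = 35² ≡ 36; x³ + 20x + 29 = 77 ≡ 36 (mod 41). 36 = 36.

yes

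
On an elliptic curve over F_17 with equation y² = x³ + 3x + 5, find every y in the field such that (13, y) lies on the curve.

x³ + 3x + 5 = 2241 ≡ 14 (mod 17).
14 is a non-residue mod 17; no y exists.

none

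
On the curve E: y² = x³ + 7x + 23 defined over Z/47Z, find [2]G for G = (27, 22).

(18, 23)

tangent at (27, 22): λ = (3·27² + 7)/(2·22) ≡ 32/44. 44⁻¹ ≡ 31 (mod 47), so λ ≡ 32·31 ≡ 5.
  x = λ² - 27 - 27 = 25 - 54 ≡ 18; y = λ·(27 - 18) - 22 ≡ 23. → (18, 23)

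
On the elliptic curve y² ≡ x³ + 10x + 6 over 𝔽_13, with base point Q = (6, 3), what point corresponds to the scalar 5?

(10, 12)

Repeated addition: build up to 5Q.
2Q: tangent at (6, 3): λ = (3·6² + 10)/(2·3) ≡ 1/6. 6⁻¹ ≡ 11 (mod 13) since 6·11 = 66 ≡ 1, so λ ≡ 1·11 ≡ 11.
  x = λ² - 6 - 6 = 121 - 12 ≡ 5; y = λ·(6 - 5) - 3 ≡ 8. → (5, 8)
3Q: (5, 8) + (6, 3). λ = (3 - 8)/(6 - 5) ≡ 8/1 mod 13. 1⁻¹ ≡ 1 (mod 13) since 1·1 = 1 ≡ 1, so λ ≡ 8.
  x = λ² - 5 - 6 = 64 - 11 ≡ 1; y = λ·(5 - 1) - 8 ≡ 11. → (1, 11)
4Q: (1, 11) + (6, 3). λ = (3 - 11)/(6 - 1) ≡ 5/5 mod 13. 5⁻¹ ≡ 8 (mod 13), so λ ≡ 1.
  x = λ² - 1 - 6 = 1 - 7 ≡ 7; y = λ·(1 - 7) - 11 ≡ 9. → (7, 9)
5Q: (7, 9) + (6, 3). λ = (3 - 9)/(6 - 7) ≡ 7/12 mod 13. 12⁻¹ ≡ 12 (mod 13) since 12·12 = 144 ≡ 1, so λ ≡ 6.
  x = λ² - 7 - 6 = 36 - 13 ≡ 10; y = λ·(7 - 10) - 9 ≡ 12. → (10, 12)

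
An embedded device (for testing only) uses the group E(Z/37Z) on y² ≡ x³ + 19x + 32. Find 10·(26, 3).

Write G = (26, 3).
Double-and-add on 10 = (1010)₂. Start with G = (26, 3) for the leading 1-bit.
double: tangent at (26, 3): λ = (3·26² + 19)/(2·3) ≡ 12/6. 6⁻¹ ≡ 31 (mod 37) since 6·31 = 186 ≡ 1, so λ ≡ 12·31 ≡ 2.
  x = λ² - 26 - 26 = 4 - 52 ≡ 26; y = λ·(26 - 26) - 3 ≡ 34. → (26, 34)
double: tangent at (26, 34): λ = (3·26² + 19)/(2·34) ≡ 12/31. 31⁻¹ ≡ 6 (mod 37), so λ ≡ 12·6 ≡ 35.
  x = λ² - 26 - 26 = 1225 - 52 ≡ 26; y = λ·(26 - 26) - 34 ≡ 3. → (26, 3)
add G: tangent at (26, 3): λ = (3·26² + 19)/(2·3) ≡ 12/6. 6⁻¹ ≡ 31 (mod 37) since 6·31 = 186 ≡ 1, so λ ≡ 12·31 ≡ 2.
  x = λ² - 26 - 26 = 4 - 52 ≡ 26; y = λ·(26 - 26) - 3 ≡ 34. → (26, 34)
double: tangent at (26, 34): λ = (3·26² + 19)/(2·34) ≡ 12/31. 31⁻¹ ≡ 6 (mod 37) since 31·6 = 186 ≡ 1, so λ ≡ 12·6 ≡ 35.
  x = λ² - 26 - 26 = 1225 - 52 ≡ 26; y = λ·(26 - 26) - 34 ≡ 3. → (26, 3)

(26, 3)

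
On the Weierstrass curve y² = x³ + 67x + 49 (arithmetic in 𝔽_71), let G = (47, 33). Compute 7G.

(53, 53)

Repeated addition: build up to 7G.
2G: tangent at (47, 33): λ = (3·47² + 67)/(2·33) ≡ 20/66. 66⁻¹ ≡ 14 (mod 71), so λ ≡ 20·14 ≡ 67.
  x = λ² - 47 - 47 = 4489 - 94 ≡ 64; y = λ·(47 - 64) - 33 ≡ 35. → (64, 35)
3G: (64, 35) + (47, 33). λ = (33 - 35)/(47 - 64) ≡ 69/54 mod 71. 54⁻¹ ≡ 25 (mod 71), so λ ≡ 21.
  x = λ² - 64 - 47 = 441 - 111 ≡ 46; y = λ·(64 - 46) - 35 ≡ 59. → (46, 59)
4G: (46, 59) + (47, 33). λ = (33 - 59)/(47 - 46) ≡ 45/1 mod 71. 1⁻¹ ≡ 1 (mod 71) since 1·1 = 1 ≡ 1, so λ ≡ 45.
  x = λ² - 46 - 47 = 2025 - 93 ≡ 15; y = λ·(46 - 15) - 59 ≡ 58. → (15, 58)
5G: (15, 58) + (47, 33). λ = (33 - 58)/(47 - 15) ≡ 46/32 mod 71. 32⁻¹ ≡ 20 (mod 71) since 32·20 = 640 ≡ 1, so λ ≡ 68.
  x = λ² - 15 - 47 = 4624 - 62 ≡ 18; y = λ·(15 - 18) - 58 ≡ 22. → (18, 22)
6G: (18, 22) + (47, 33). λ = (33 - 22)/(47 - 18) ≡ 11/29 mod 71. 29⁻¹ ≡ 49 (mod 71), so λ ≡ 42.
  x = λ² - 18 - 47 = 1764 - 65 ≡ 66; y = λ·(18 - 66) - 22 ≡ 21. → (66, 21)
7G: (66, 21) + (47, 33). λ = (33 - 21)/(47 - 66) ≡ 12/52 mod 71. 52⁻¹ ≡ 56 (mod 71), so λ ≡ 33.
  x = λ² - 66 - 47 = 1089 - 113 ≡ 53; y = λ·(66 - 53) - 21 ≡ 53. → (53, 53)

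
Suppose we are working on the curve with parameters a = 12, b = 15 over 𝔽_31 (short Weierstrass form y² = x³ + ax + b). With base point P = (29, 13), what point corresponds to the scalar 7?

Double-and-add on 7 = (111)₂. Start with P = (29, 13) for the leading 1-bit.
double: tangent at (29, 13): λ = (3·29² + 12)/(2·13) ≡ 24/26. 26⁻¹ ≡ 6 (mod 31) since 26·6 = 156 ≡ 1, so λ ≡ 24·6 ≡ 20.
  x = λ² - 29 - 29 = 400 - 58 ≡ 1; y = λ·(29 - 1) - 13 ≡ 20. → (1, 20)
add P: (1, 20) + (29, 13). λ = (13 - 20)/(29 - 1) ≡ 24/28 mod 31. 28⁻¹ ≡ 10 (mod 31), so λ ≡ 23.
  x = λ² - 1 - 29 = 529 - 30 ≡ 3; y = λ·(1 - 3) - 20 ≡ 27. → (3, 27)
double: tangent at (3, 27): λ = (3·3² + 12)/(2·27) ≡ 8/23. 23⁻¹ ≡ 27 (mod 31), so λ ≡ 8·27 ≡ 30.
  x = λ² - 3 - 3 = 900 - 6 ≡ 26; y = λ·(3 - 26) - 27 ≡ 27. → (26, 27)
add P: (26, 27) + (29, 13). λ = (13 - 27)/(29 - 26) ≡ 17/3 mod 31. 3⁻¹ ≡ 21 (mod 31) since 3·21 = 63 ≡ 1, so λ ≡ 16.
  x = λ² - 26 - 29 = 256 - 55 ≡ 15; y = λ·(26 - 15) - 27 ≡ 25. → (15, 25)

(15, 25)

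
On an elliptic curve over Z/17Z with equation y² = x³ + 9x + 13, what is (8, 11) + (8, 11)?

tangent at (8, 11): λ = (3·8² + 9)/(2·11) ≡ 14/5. 5⁻¹ ≡ 7 (mod 17), so λ ≡ 14·7 ≡ 13.
  x = λ² - 8 - 8 = 169 - 16 ≡ 0; y = λ·(8 - 0) - 11 ≡ 8. → (0, 8)

(0, 8)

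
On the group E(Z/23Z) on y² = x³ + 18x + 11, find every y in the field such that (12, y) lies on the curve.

x³ + 18x + 11 = 1955 ≡ 0 (mod 23).
Only y = 0 satisfies y² ≡ 0.

0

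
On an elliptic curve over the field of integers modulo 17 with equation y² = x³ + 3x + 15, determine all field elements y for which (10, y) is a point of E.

5, 12

x³ + 3x + 15 = 1045 ≡ 8 (mod 17).
Square roots of 8 mod 17: 5 and 12 (since 5² = 25 ≡ 8).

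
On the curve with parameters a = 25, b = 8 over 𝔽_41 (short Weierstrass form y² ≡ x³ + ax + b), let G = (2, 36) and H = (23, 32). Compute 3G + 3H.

First 3G:
Repeated addition: build up to 3G.
2G: tangent at (2, 36): λ = (3·2² + 25)/(2·36) ≡ 37/31. 31⁻¹ ≡ 4 (mod 41) since 31·4 = 124 ≡ 1, so λ ≡ 37·4 ≡ 25.
  x = λ² - 2 - 2 = 625 - 4 ≡ 6; y = λ·(2 - 6) - 36 ≡ 28. → (6, 28)
3G: (6, 28) + (2, 36). λ = (36 - 28)/(2 - 6) ≡ 8/37 mod 41. 37⁻¹ ≡ 10 (mod 41), so λ ≡ 39.
  x = λ² - 6 - 2 = 1521 - 8 ≡ 37; y = λ·(6 - 37) - 28 ≡ 34. → (37, 34)
3G = (37, 34).
Next 3H:
Repeated addition: build up to 3H.
2H: tangent at (23, 32): λ = (3·23² + 25)/(2·32) ≡ 13/23. 23⁻¹ ≡ 25 (mod 41) since 23·25 = 575 ≡ 1, so λ ≡ 13·25 ≡ 38.
  x = λ² - 23 - 23 = 1444 - 46 ≡ 4; y = λ·(23 - 4) - 32 ≡ 34. → (4, 34)
3H: (4, 34) + (23, 32). λ = (32 - 34)/(23 - 4) ≡ 39/19 mod 41. 19⁻¹ ≡ 13 (mod 41) since 19·13 = 247 ≡ 1, so λ ≡ 15.
  x = λ² - 4 - 23 = 225 - 27 ≡ 34; y = λ·(4 - 34) - 34 ≡ 8. → (34, 8)
3H = (34, 8).
Finally 3G + 3H:
(37, 34) + (34, 8). λ = (8 - 34)/(34 - 37) ≡ 15/38 mod 41. 38⁻¹ ≡ 27 (mod 41), so λ ≡ 36.
  x = λ² - 37 - 34 = 1296 - 71 ≡ 36; y = λ·(37 - 36) - 34 ≡ 2. → (36, 2)

(36, 2)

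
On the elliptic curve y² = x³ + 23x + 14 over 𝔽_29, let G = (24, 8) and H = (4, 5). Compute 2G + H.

(20, 21)

First 2G:
Repeated addition: build up to 2G.
2G: tangent at (24, 8): λ = (3·24² + 23)/(2·8) ≡ 11/16. 16⁻¹ ≡ 20 (mod 29), so λ ≡ 11·20 ≡ 17.
  x = λ² - 24 - 24 = 289 - 48 ≡ 9; y = λ·(24 - 9) - 8 ≡ 15. → (9, 15)
2G = (9, 15).
Finally 2G + H:
(9, 15) + (4, 5). λ = (5 - 15)/(4 - 9) ≡ 19/24 mod 29. 24⁻¹ ≡ 23 (mod 29) since 24·23 = 552 ≡ 1, so λ ≡ 2.
  x = λ² - 9 - 4 = 4 - 13 ≡ 20; y = λ·(9 - 20) - 15 ≡ 21. → (20, 21)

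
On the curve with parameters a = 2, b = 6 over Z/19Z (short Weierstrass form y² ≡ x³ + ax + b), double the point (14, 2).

tangent at (14, 2): λ = (3·14² + 2)/(2·2) ≡ 1/4. 4⁻¹ ≡ 5 (mod 19), so λ ≡ 1·5 ≡ 5.
  x = λ² - 14 - 14 = 25 - 28 ≡ 16; y = λ·(14 - 16) - 2 ≡ 7. → (16, 7)

(16, 7)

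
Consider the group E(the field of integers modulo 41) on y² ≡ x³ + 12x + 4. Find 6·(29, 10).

(17, 23)

Write G = (29, 10).
Repeated addition: build up to 6G.
2G: tangent at (29, 10): λ = (3·29² + 12)/(2·10) ≡ 34/20. 20⁻¹ ≡ 39 (mod 41) since 20·39 = 780 ≡ 1, so λ ≡ 34·39 ≡ 14.
  x = λ² - 29 - 29 = 196 - 58 ≡ 15; y = λ·(29 - 15) - 10 ≡ 22. → (15, 22)
3G: (15, 22) + (29, 10). λ = (10 - 22)/(29 - 15) ≡ 29/14 mod 41. 14⁻¹ ≡ 3 (mod 41), so λ ≡ 5.
  x = λ² - 15 - 29 = 25 - 44 ≡ 22; y = λ·(15 - 22) - 22 ≡ 25. → (22, 25)
4G: (22, 25) + (29, 10). λ = (10 - 25)/(29 - 22) ≡ 26/7 mod 41. 7⁻¹ ≡ 6 (mod 41), so λ ≡ 33.
  x = λ² - 22 - 29 = 1089 - 51 ≡ 13; y = λ·(22 - 13) - 25 ≡ 26. → (13, 26)
5G: (13, 26) + (29, 10). λ = (10 - 26)/(29 - 13) ≡ 25/16 mod 41. 16⁻¹ ≡ 18 (mod 41) since 16·18 = 288 ≡ 1, so λ ≡ 40.
  x = λ² - 13 - 29 = 1600 - 42 ≡ 0; y = λ·(13 - 0) - 26 ≡ 2. → (0, 2)
6G: (0, 2) + (29, 10). λ = (10 - 2)/(29 - 0) ≡ 8/29 mod 41. 29⁻¹ ≡ 17 (mod 41) since 29·17 = 493 ≡ 1, so λ ≡ 13.
  x = λ² - 0 - 29 = 169 - 29 ≡ 17; y = λ·(0 - 17) - 2 ≡ 23. → (17, 23)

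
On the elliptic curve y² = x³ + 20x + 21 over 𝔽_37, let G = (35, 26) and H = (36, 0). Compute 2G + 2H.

(0, 24)

First 2G:
Repeated addition: build up to 2G.
2G: tangent at (35, 26): λ = (3·35² + 20)/(2·26) ≡ 32/15. 15⁻¹ ≡ 5 (mod 37), so λ ≡ 32·5 ≡ 12.
  x = λ² - 35 - 35 = 144 - 70 ≡ 0; y = λ·(35 - 0) - 26 ≡ 24. → (0, 24)
2G = (0, 24).
Next 2H:
Repeated addition: build up to 2H.
2H: (36, 0) + (36, 0): same x and y₁ ≡ -y₂, so the sum is O.
2H = O.
Finally 2G + 2H:
(0, 24) + O = (0, 24) (identity).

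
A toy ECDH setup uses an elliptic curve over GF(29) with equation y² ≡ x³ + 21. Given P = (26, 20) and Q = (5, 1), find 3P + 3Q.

(28, 7)

First 3P:
Repeated addition: build up to 3P.
2P: tangent at (26, 20): λ = (3·26² + 0)/(2·20) ≡ 27/11. 11⁻¹ ≡ 8 (mod 29) since 11·8 = 88 ≡ 1, so λ ≡ 27·8 ≡ 13.
  x = λ² - 26 - 26 = 169 - 52 ≡ 1; y = λ·(26 - 1) - 20 ≡ 15. → (1, 15)
3P: (1, 15) + (26, 20). λ = (20 - 15)/(26 - 1) ≡ 5/25 mod 29. 25⁻¹ ≡ 7 (mod 29), so λ ≡ 6.
  x = λ² - 1 - 26 = 36 - 27 ≡ 9; y = λ·(1 - 9) - 15 ≡ 24. → (9, 24)
3P = (9, 24).
Next 3Q:
Repeated addition: build up to 3Q.
2Q: tangent at (5, 1): λ = (3·5² + 0)/(2·1) ≡ 17/2. 2⁻¹ ≡ 15 (mod 29), so λ ≡ 17·15 ≡ 23.
  x = λ² - 5 - 5 = 529 - 10 ≡ 26; y = λ·(5 - 26) - 1 ≡ 9. → (26, 9)
3Q: (26, 9) + (5, 1). λ = (1 - 9)/(5 - 26) ≡ 21/8 mod 29. 8⁻¹ ≡ 11 (mod 29) since 8·11 = 88 ≡ 1, so λ ≡ 28.
  x = λ² - 26 - 5 = 784 - 31 ≡ 28; y = λ·(26 - 28) - 9 ≡ 22. → (28, 22)
3Q = (28, 22).
Finally 3P + 3Q:
(9, 24) + (28, 22). λ = (22 - 24)/(28 - 9) ≡ 27/19 mod 29. 19⁻¹ ≡ 26 (mod 29), so λ ≡ 6.
  x = λ² - 9 - 28 = 36 - 37 ≡ 28; y = λ·(9 - 28) - 24 ≡ 7. → (28, 7)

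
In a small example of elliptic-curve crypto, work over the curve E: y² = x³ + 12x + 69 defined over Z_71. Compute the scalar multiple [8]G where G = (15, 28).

Double-and-add on 8 = (1000)₂. Start with G = (15, 28) for the leading 1-bit.
double: tangent at (15, 28): λ = (3·15² + 12)/(2·28) ≡ 48/56. 56⁻¹ ≡ 52 (mod 71) since 56·52 = 2912 ≡ 1, so λ ≡ 48·52 ≡ 11.
  x = λ² - 15 - 15 = 121 - 30 ≡ 20; y = λ·(15 - 20) - 28 ≡ 59. → (20, 59)
double: tangent at (20, 59): λ = (3·20² + 12)/(2·59) ≡ 5/47. 47⁻¹ ≡ 68 (mod 71), so λ ≡ 5·68 ≡ 56.
  x = λ² - 20 - 20 = 3136 - 40 ≡ 43; y = λ·(20 - 43) - 59 ≡ 2. → (43, 2)
double: tangent at (43, 2): λ = (3·43² + 12)/(2·2) ≡ 21/4. 4⁻¹ ≡ 18 (mod 71), so λ ≡ 21·18 ≡ 23.
  x = λ² - 43 - 43 = 529 - 86 ≡ 17; y = λ·(43 - 17) - 2 ≡ 28. → (17, 28)

(17, 28)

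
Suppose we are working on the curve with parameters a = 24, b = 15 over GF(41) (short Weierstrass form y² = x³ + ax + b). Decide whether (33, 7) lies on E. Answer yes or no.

yes

y² = 7² ≡ 8; x³ + 24x + 15 = 36744 ≡ 8 (mod 41). 8 = 8.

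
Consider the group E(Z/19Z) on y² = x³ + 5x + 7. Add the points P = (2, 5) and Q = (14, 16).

(2, 5) + (14, 16). λ = (16 - 5)/(14 - 2) ≡ 11/12 mod 19. 12⁻¹ ≡ 8 (mod 19), so λ ≡ 12.
  x = λ² - 2 - 14 = 144 - 16 ≡ 14; y = λ·(2 - 14) - 5 ≡ 3. → (14, 3)

(14, 3)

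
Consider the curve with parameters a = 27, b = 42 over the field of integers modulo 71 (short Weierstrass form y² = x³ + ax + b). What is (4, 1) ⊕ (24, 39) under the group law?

(53, 55)

(4, 1) + (24, 39). λ = (39 - 1)/(24 - 4) ≡ 38/20 mod 71. 20⁻¹ ≡ 32 (mod 71), so λ ≡ 9.
  x = λ² - 4 - 24 = 81 - 28 ≡ 53; y = λ·(4 - 53) - 1 ≡ 55. → (53, 55)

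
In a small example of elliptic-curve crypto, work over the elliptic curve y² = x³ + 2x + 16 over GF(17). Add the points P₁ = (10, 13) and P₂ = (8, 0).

(3, 7)

(10, 13) + (8, 0). λ = (0 - 13)/(8 - 10) ≡ 4/15 mod 17. 15⁻¹ ≡ 8 (mod 17) since 15·8 = 120 ≡ 1, so λ ≡ 15.
  x = λ² - 10 - 8 = 225 - 18 ≡ 3; y = λ·(10 - 3) - 13 ≡ 7. → (3, 7)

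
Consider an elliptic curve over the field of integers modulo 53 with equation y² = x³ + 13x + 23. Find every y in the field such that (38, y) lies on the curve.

x³ + 13x + 23 = 55389 ≡ 4 (mod 53).
Square roots of 4 mod 53: 2 and 51 (since 2² = 4 ≡ 4).

2, 51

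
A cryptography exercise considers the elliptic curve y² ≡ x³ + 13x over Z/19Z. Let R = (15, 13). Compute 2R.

(6, 3)

tangent at (15, 13): λ = (3·15² + 13)/(2·13) ≡ 4/7. 7⁻¹ ≡ 11 (mod 19) since 7·11 = 77 ≡ 1, so λ ≡ 4·11 ≡ 6.
  x = λ² - 15 - 15 = 36 - 30 ≡ 6; y = λ·(15 - 6) - 13 ≡ 3. → (6, 3)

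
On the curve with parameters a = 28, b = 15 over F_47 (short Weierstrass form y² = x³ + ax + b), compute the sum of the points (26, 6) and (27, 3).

(26, 6) + (27, 3). λ = (3 - 6)/(27 - 26) ≡ 44/1 mod 47. 1⁻¹ ≡ 1 (mod 47), so λ ≡ 44.
  x = λ² - 26 - 27 = 1936 - 53 ≡ 3; y = λ·(26 - 3) - 6 ≡ 19. → (3, 19)

(3, 19)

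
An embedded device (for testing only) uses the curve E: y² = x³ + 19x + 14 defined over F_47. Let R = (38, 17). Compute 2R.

(39, 14)

tangent at (38, 17): λ = (3·38² + 19)/(2·17) ≡ 27/34. 34⁻¹ ≡ 18 (mod 47) since 34·18 = 612 ≡ 1, so λ ≡ 27·18 ≡ 16.
  x = λ² - 38 - 38 = 256 - 76 ≡ 39; y = λ·(38 - 39) - 17 ≡ 14. → (39, 14)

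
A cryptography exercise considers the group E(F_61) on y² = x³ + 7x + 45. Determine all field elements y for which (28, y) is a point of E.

none

x³ + 7x + 45 = 22193 ≡ 50 (mod 61).
50 is a non-residue mod 61; no y exists.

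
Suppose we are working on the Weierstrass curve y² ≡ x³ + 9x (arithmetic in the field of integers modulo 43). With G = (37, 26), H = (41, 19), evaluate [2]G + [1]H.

(17, 32)

First 2G:
Repeated addition: build up to 2G.
2G: tangent at (37, 26): λ = (3·37² + 9)/(2·26) ≡ 31/9. 9⁻¹ ≡ 24 (mod 43), so λ ≡ 31·24 ≡ 13.
  x = λ² - 37 - 37 = 169 - 74 ≡ 9; y = λ·(37 - 9) - 26 ≡ 37. → (9, 37)
2G = (9, 37).
Finally 2G + H:
(9, 37) + (41, 19). λ = (19 - 37)/(41 - 9) ≡ 25/32 mod 43. 32⁻¹ ≡ 39 (mod 43), so λ ≡ 29.
  x = λ² - 9 - 41 = 841 - 50 ≡ 17; y = λ·(9 - 17) - 37 ≡ 32. → (17, 32)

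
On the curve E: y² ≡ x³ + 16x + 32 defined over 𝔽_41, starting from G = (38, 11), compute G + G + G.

Repeated addition: build up to 3G.
2G: tangent at (38, 11): λ = (3·38² + 16)/(2·11) ≡ 2/22. 22⁻¹ ≡ 28 (mod 41), so λ ≡ 2·28 ≡ 15.
  x = λ² - 38 - 38 = 225 - 76 ≡ 26; y = λ·(38 - 26) - 11 ≡ 5. → (26, 5)
3G: (26, 5) + (38, 11). λ = (11 - 5)/(38 - 26) ≡ 6/12 mod 41. 12⁻¹ ≡ 24 (mod 41), so λ ≡ 21.
  x = λ² - 26 - 38 = 441 - 64 ≡ 8; y = λ·(26 - 8) - 5 ≡ 4. → (8, 4)

(8, 4)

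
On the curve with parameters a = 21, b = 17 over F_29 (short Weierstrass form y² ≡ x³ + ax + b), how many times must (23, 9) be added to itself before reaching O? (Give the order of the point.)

2P: tangent at (23, 9): λ = (3·23² + 21)/(2·9) ≡ 13/18. 18⁻¹ ≡ 21 (mod 29), so λ ≡ 13·21 ≡ 12.
  x = λ² - 23 - 23 = 144 - 46 ≡ 11; y = λ·(23 - 11) - 9 ≡ 19. → (11, 19)
3P: (11, 19) + (23, 9). λ = (9 - 19)/(23 - 11) ≡ 19/12 mod 29. 12⁻¹ ≡ 17 (mod 29), so λ ≡ 4.
  x = λ² - 11 - 23 = 16 - 34 ≡ 11; y = λ·(11 - 11) - 19 ≡ 10. → (11, 10)
4P: (11, 10) + (23, 9). λ = (9 - 10)/(23 - 11) ≡ 28/12 mod 29. 12⁻¹ ≡ 17 (mod 29) since 12·17 = 204 ≡ 1, so λ ≡ 12.
  x = λ² - 11 - 23 = 144 - 34 ≡ 23; y = λ·(11 - 23) - 10 ≡ 20. → (23, 20)
5P: (23, 20) + (23, 9): same x and y₁ ≡ -y₂, so the sum is O.
5P = O, so the order is 5.

5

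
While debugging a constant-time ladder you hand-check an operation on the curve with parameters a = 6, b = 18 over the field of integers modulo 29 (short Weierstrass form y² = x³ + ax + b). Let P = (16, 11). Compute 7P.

Repeated addition: build up to 7P.
2P: tangent at (16, 11): λ = (3·16² + 6)/(2·11) ≡ 20/22. 22⁻¹ ≡ 4 (mod 29) since 22·4 = 88 ≡ 1, so λ ≡ 20·4 ≡ 22.
  x = λ² - 16 - 16 = 484 - 32 ≡ 17; y = λ·(16 - 17) - 11 ≡ 25. → (17, 25)
3P: (17, 25) + (16, 11). λ = (11 - 25)/(16 - 17) ≡ 15/28 mod 29. 28⁻¹ ≡ 28 (mod 29), so λ ≡ 14.
  x = λ² - 17 - 16 = 196 - 33 ≡ 18; y = λ·(17 - 18) - 25 ≡ 19. → (18, 19)
4P: (18, 19) + (16, 11). λ = (11 - 19)/(16 - 18) ≡ 21/27 mod 29. 27⁻¹ ≡ 14 (mod 29) since 27·14 = 378 ≡ 1, so λ ≡ 4.
  x = λ² - 18 - 16 = 16 - 34 ≡ 11; y = λ·(18 - 11) - 19 ≡ 9. → (11, 9)
5P: (11, 9) + (16, 11). λ = (11 - 9)/(16 - 11) ≡ 2/5 mod 29. 5⁻¹ ≡ 6 (mod 29), so λ ≡ 12.
  x = λ² - 11 - 16 = 144 - 27 ≡ 1; y = λ·(11 - 1) - 9 ≡ 24. → (1, 24)
6P: (1, 24) + (16, 11). λ = (11 - 24)/(16 - 1) ≡ 16/15 mod 29. 15⁻¹ ≡ 2 (mod 29), so λ ≡ 3.
  x = λ² - 1 - 16 = 9 - 17 ≡ 21; y = λ·(1 - 21) - 24 ≡ 3. → (21, 3)
7P: (21, 3) + (16, 11). λ = (11 - 3)/(16 - 21) ≡ 8/24 mod 29. 24⁻¹ ≡ 23 (mod 29), so λ ≡ 10.
  x = λ² - 21 - 16 = 100 - 37 ≡ 5; y = λ·(21 - 5) - 3 ≡ 12. → (5, 12)

(5, 12)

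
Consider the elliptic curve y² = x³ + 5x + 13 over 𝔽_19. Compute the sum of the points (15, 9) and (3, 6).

(15, 9) + (3, 6). λ = (6 - 9)/(3 - 15) ≡ 16/7 mod 19. 7⁻¹ ≡ 11 (mod 19), so λ ≡ 5.
  x = λ² - 15 - 3 = 25 - 18 ≡ 7; y = λ·(15 - 7) - 9 ≡ 12. → (7, 12)

(7, 12)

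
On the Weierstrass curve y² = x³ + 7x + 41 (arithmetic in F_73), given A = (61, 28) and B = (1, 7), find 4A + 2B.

First 4A:
Double-and-add on 4 = (100)₂. Start with A = (61, 28) for the leading 1-bit.
double: tangent at (61, 28): λ = (3·61² + 7)/(2·28) ≡ 1/56. 56⁻¹ ≡ 30 (mod 73) since 56·30 = 1680 ≡ 1, so λ ≡ 1·30 ≡ 30.
  x = λ² - 61 - 61 = 900 - 122 ≡ 48; y = λ·(61 - 48) - 28 ≡ 70. → (48, 70)
double: tangent at (48, 70): λ = (3·48² + 7)/(2·70) ≡ 57/67. 67⁻¹ ≡ 12 (mod 73), so λ ≡ 57·12 ≡ 27.
  x = λ² - 48 - 48 = 729 - 96 ≡ 49; y = λ·(48 - 49) - 70 ≡ 49. → (49, 49)
4A = (49, 49).
Next 2B:
Repeated addition: build up to 2B.
2B: tangent at (1, 7): λ = (3·1² + 7)/(2·7) ≡ 10/14. 14⁻¹ ≡ 47 (mod 73), so λ ≡ 10·47 ≡ 32.
  x = λ² - 1 - 1 = 1024 - 2 ≡ 0; y = λ·(1 - 0) - 7 ≡ 25. → (0, 25)
2B = (0, 25).
Finally 4A + 2B:
(49, 49) + (0, 25). λ = (25 - 49)/(0 - 49) ≡ 49/24 mod 73. 24⁻¹ ≡ 70 (mod 73) since 24·70 = 1680 ≡ 1, so λ ≡ 72.
  x = λ² - 49 - 0 = 5184 - 49 ≡ 25; y = λ·(49 - 25) - 49 ≡ 0. → (25, 0)

(25, 0)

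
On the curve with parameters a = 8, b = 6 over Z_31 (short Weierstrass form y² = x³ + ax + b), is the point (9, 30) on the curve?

yes

y² = 30² ≡ 1; x³ + 8x + 6 = 807 ≡ 1 (mod 31). 1 = 1.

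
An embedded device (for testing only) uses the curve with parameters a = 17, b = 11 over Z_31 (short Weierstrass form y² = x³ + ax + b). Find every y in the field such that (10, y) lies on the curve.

none

x³ + 17x + 11 = 1181 ≡ 3 (mod 31).
3 is a non-residue mod 31; no y exists.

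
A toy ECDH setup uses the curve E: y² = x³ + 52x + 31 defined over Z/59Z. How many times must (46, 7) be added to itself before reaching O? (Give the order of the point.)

7

2P: tangent at (46, 7): λ = (3·46² + 52)/(2·7) ≡ 28/14. 14⁻¹ ≡ 38 (mod 59), so λ ≡ 28·38 ≡ 2.
  x = λ² - 46 - 46 = 4 - 92 ≡ 30; y = λ·(46 - 30) - 7 ≡ 25. → (30, 25)
3P: (30, 25) + (46, 7). λ = (7 - 25)/(46 - 30) ≡ 41/16 mod 59. 16⁻¹ ≡ 48 (mod 59), so λ ≡ 21.
  x = λ² - 30 - 46 = 441 - 76 ≡ 11; y = λ·(30 - 11) - 25 ≡ 20. → (11, 20)
4P: (11, 20) + (46, 7). λ = (7 - 20)/(46 - 11) ≡ 46/35 mod 59. 35⁻¹ ≡ 27 (mod 59), so λ ≡ 3.
  x = λ² - 11 - 46 = 9 - 57 ≡ 11; y = λ·(11 - 11) - 20 ≡ 39. → (11, 39)
5P: (11, 39) + (46, 7). λ = (7 - 39)/(46 - 11) ≡ 27/35 mod 59. 35⁻¹ ≡ 27 (mod 59), so λ ≡ 21.
  x = λ² - 11 - 46 = 441 - 57 ≡ 30; y = λ·(11 - 30) - 39 ≡ 34. → (30, 34)
6P: (30, 34) + (46, 7). λ = (7 - 34)/(46 - 30) ≡ 32/16 mod 59. 16⁻¹ ≡ 48 (mod 59), so λ ≡ 2.
  x = λ² - 30 - 46 = 4 - 76 ≡ 46; y = λ·(30 - 46) - 34 ≡ 52. → (46, 52)
7P: (46, 52) + (46, 7): same x and y₁ ≡ -y₂, so the sum is O.
7P = O, so the order is 7.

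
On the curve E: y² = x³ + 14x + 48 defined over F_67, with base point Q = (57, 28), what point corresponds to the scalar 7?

(53, 49)

Double-and-add on 7 = (111)₂. Start with Q = (57, 28) for the leading 1-bit.
double: tangent at (57, 28): λ = (3·57² + 14)/(2·28) ≡ 46/56. 56⁻¹ ≡ 6 (mod 67), so λ ≡ 46·6 ≡ 8.
  x = λ² - 57 - 57 = 64 - 114 ≡ 17; y = λ·(57 - 17) - 28 ≡ 24. → (17, 24)
add Q: (17, 24) + (57, 28). λ = (28 - 24)/(57 - 17) ≡ 4/40 mod 67. 40⁻¹ ≡ 62 (mod 67) since 40·62 = 2480 ≡ 1, so λ ≡ 47.
  x = λ² - 17 - 57 = 2209 - 74 ≡ 58; y = λ·(17 - 58) - 24 ≡ 59. → (58, 59)
double: tangent at (58, 59): λ = (3·58² + 14)/(2·59) ≡ 56/51. 51⁻¹ ≡ 46 (mod 67), so λ ≡ 56·46 ≡ 30.
  x = λ² - 58 - 58 = 900 - 116 ≡ 47; y = λ·(58 - 47) - 59 ≡ 3. → (47, 3)
add Q: (47, 3) + (57, 28). λ = (28 - 3)/(57 - 47) ≡ 25/10 mod 67. 10⁻¹ ≡ 47 (mod 67) since 10·47 = 470 ≡ 1, so λ ≡ 36.
  x = λ² - 47 - 57 = 1296 - 104 ≡ 53; y = λ·(47 - 53) - 3 ≡ 49. → (53, 49)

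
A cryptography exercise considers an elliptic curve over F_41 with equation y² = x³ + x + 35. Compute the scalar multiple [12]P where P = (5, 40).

Repeated addition: build up to 12P.
2P: tangent at (5, 40): λ = (3·5² + 1)/(2·40) ≡ 35/39. 39⁻¹ ≡ 20 (mod 41) since 39·20 = 780 ≡ 1, so λ ≡ 35·20 ≡ 3.
  x = λ² - 5 - 5 = 9 - 10 ≡ 40; y = λ·(5 - 40) - 40 ≡ 19. → (40, 19)
3P: (40, 19) + (5, 40). λ = (40 - 19)/(5 - 40) ≡ 21/6 mod 41. 6⁻¹ ≡ 7 (mod 41) since 6·7 = 42 ≡ 1, so λ ≡ 24.
  x = λ² - 40 - 5 = 576 - 45 ≡ 39; y = λ·(40 - 39) - 19 ≡ 5. → (39, 5)
4P: (39, 5) + (5, 40). λ = (40 - 5)/(5 - 39) ≡ 35/7 mod 41. 7⁻¹ ≡ 6 (mod 41), so λ ≡ 5.
  x = λ² - 39 - 5 = 25 - 44 ≡ 22; y = λ·(39 - 22) - 5 ≡ 39. → (22, 39)
5P: (22, 39) + (5, 40). λ = (40 - 39)/(5 - 22) ≡ 1/24 mod 41. 24⁻¹ ≡ 12 (mod 41) since 24·12 = 288 ≡ 1, so λ ≡ 12.
  x = λ² - 22 - 5 = 144 - 27 ≡ 35; y = λ·(22 - 35) - 39 ≡ 10. → (35, 10)
6P: (35, 10) + (5, 40). λ = (40 - 10)/(5 - 35) ≡ 30/11 mod 41. 11⁻¹ ≡ 15 (mod 41) since 11·15 = 165 ≡ 1, so λ ≡ 40.
  x = λ² - 35 - 5 = 1600 - 40 ≡ 2; y = λ·(35 - 2) - 10 ≡ 39. → (2, 39)
7P: (2, 39) + (5, 40). λ = (40 - 39)/(5 - 2) ≡ 1/3 mod 41. 3⁻¹ ≡ 14 (mod 41), so λ ≡ 14.
  x = λ² - 2 - 5 = 196 - 7 ≡ 25; y = λ·(2 - 25) - 39 ≡ 8. → (25, 8)
8P: (25, 8) + (5, 40). λ = (40 - 8)/(5 - 25) ≡ 32/21 mod 41. 21⁻¹ ≡ 2 (mod 41), so λ ≡ 23.
  x = λ² - 25 - 5 = 529 - 30 ≡ 7; y = λ·(25 - 7) - 8 ≡ 37. → (7, 37)
9P: (7, 37) + (5, 40). λ = (40 - 37)/(5 - 7) ≡ 3/39 mod 41. 39⁻¹ ≡ 20 (mod 41), so λ ≡ 19.
  x = λ² - 7 - 5 = 361 - 12 ≡ 21; y = λ·(7 - 21) - 37 ≡ 25. → (21, 25)
10P: (21, 25) + (5, 40). λ = (40 - 25)/(5 - 21) ≡ 15/25 mod 41. 25⁻¹ ≡ 23 (mod 41), so λ ≡ 17.
  x = λ² - 21 - 5 = 289 - 26 ≡ 17; y = λ·(21 - 17) - 25 ≡ 2. → (17, 2)
11P: (17, 2) + (5, 40). λ = (40 - 2)/(5 - 17) ≡ 38/29 mod 41. 29⁻¹ ≡ 17 (mod 41), so λ ≡ 31.
  x = λ² - 17 - 5 = 961 - 22 ≡ 37; y = λ·(17 - 37) - 2 ≡ 34. → (37, 34)
12P: (37, 34) + (5, 40). λ = (40 - 34)/(5 - 37) ≡ 6/9 mod 41. 9⁻¹ ≡ 32 (mod 41) since 9·32 = 288 ≡ 1, so λ ≡ 28.
  x = λ² - 37 - 5 = 784 - 42 ≡ 4; y = λ·(37 - 4) - 34 ≡ 29. → (4, 29)

(4, 29)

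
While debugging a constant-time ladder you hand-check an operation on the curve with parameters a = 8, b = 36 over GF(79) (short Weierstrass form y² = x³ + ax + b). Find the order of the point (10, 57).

7

2P: tangent at (10, 57): λ = (3·10² + 8)/(2·57) ≡ 71/35. 35⁻¹ ≡ 70 (mod 79) since 35·70 = 2450 ≡ 1, so λ ≡ 71·70 ≡ 72.
  x = λ² - 10 - 10 = 5184 - 20 ≡ 29; y = λ·(10 - 29) - 57 ≡ 76. → (29, 76)
3P: (29, 76) + (10, 57). λ = (57 - 76)/(10 - 29) ≡ 60/60 mod 79. 60⁻¹ ≡ 54 (mod 79) since 60·54 = 3240 ≡ 1, so λ ≡ 1.
  x = λ² - 29 - 10 = 1 - 39 ≡ 41; y = λ·(29 - 41) - 76 ≡ 70. → (41, 70)
4P: (41, 70) + (10, 57). λ = (57 - 70)/(10 - 41) ≡ 66/48 mod 79. 48⁻¹ ≡ 28 (mod 79), so λ ≡ 31.
  x = λ² - 41 - 10 = 961 - 51 ≡ 41; y = λ·(41 - 41) - 70 ≡ 9. → (41, 9)
5P: (41, 9) + (10, 57). λ = (57 - 9)/(10 - 41) ≡ 48/48 mod 79. 48⁻¹ ≡ 28 (mod 79), so λ ≡ 1.
  x = λ² - 41 - 10 = 1 - 51 ≡ 29; y = λ·(41 - 29) - 9 ≡ 3. → (29, 3)
6P: (29, 3) + (10, 57). λ = (57 - 3)/(10 - 29) ≡ 54/60 mod 79. 60⁻¹ ≡ 54 (mod 79), so λ ≡ 72.
  x = λ² - 29 - 10 = 5184 - 39 ≡ 10; y = λ·(29 - 10) - 3 ≡ 22. → (10, 22)
7P: (10, 22) + (10, 57): same x and y₁ ≡ -y₂, so the sum is 𝒪.
7P = 𝒪, so the order is 7.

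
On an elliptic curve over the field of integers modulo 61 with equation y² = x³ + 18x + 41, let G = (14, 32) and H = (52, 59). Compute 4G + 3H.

First 4G:
Double-and-add on 4 = (100)₂. Start with G = (14, 32) for the leading 1-bit.
double: tangent at (14, 32): λ = (3·14² + 18)/(2·32) ≡ 57/3. 3⁻¹ ≡ 41 (mod 61), so λ ≡ 57·41 ≡ 19.
  x = λ² - 14 - 14 = 361 - 28 ≡ 28; y = λ·(14 - 28) - 32 ≡ 7. → (28, 7)
double: tangent at (28, 7): λ = (3·28² + 18)/(2·7) ≡ 52/14. 14⁻¹ ≡ 48 (mod 61), so λ ≡ 52·48 ≡ 56.
  x = λ² - 28 - 28 = 3136 - 56 ≡ 30; y = λ·(28 - 30) - 7 ≡ 3. → (30, 3)
4G = (30, 3).
Next 3H:
Repeated addition: build up to 3H.
2H: tangent at (52, 59): λ = (3·52² + 18)/(2·59) ≡ 17/57. 57⁻¹ ≡ 15 (mod 61) since 57·15 = 855 ≡ 1, so λ ≡ 17·15 ≡ 11.
  x = λ² - 52 - 52 = 121 - 104 ≡ 17; y = λ·(52 - 17) - 59 ≡ 21. → (17, 21)
3H: (17, 21) + (52, 59). λ = (59 - 21)/(52 - 17) ≡ 38/35 mod 61. 35⁻¹ ≡ 7 (mod 61), so λ ≡ 22.
  x = λ² - 17 - 52 = 484 - 69 ≡ 49; y = λ·(17 - 49) - 21 ≡ 7. → (49, 7)
3H = (49, 7).
Finally 4G + 3H:
(30, 3) + (49, 7). λ = (7 - 3)/(49 - 30) ≡ 4/19 mod 61. 19⁻¹ ≡ 45 (mod 61) since 19·45 = 855 ≡ 1, so λ ≡ 58.
  x = λ² - 30 - 49 = 3364 - 79 ≡ 52; y = λ·(30 - 52) - 3 ≡ 2. → (52, 2)

(52, 2)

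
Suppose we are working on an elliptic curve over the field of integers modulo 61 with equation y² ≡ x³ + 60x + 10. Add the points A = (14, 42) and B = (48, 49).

(3, 41)

(14, 42) + (48, 49). λ = (49 - 42)/(48 - 14) ≡ 7/34 mod 61. 34⁻¹ ≡ 9 (mod 61), so λ ≡ 2.
  x = λ² - 14 - 48 = 4 - 62 ≡ 3; y = λ·(14 - 3) - 42 ≡ 41. → (3, 41)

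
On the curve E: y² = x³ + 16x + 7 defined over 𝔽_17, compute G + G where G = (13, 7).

(6, 8)

tangent at (13, 7): λ = (3·13² + 16)/(2·7) ≡ 13/14. 14⁻¹ ≡ 11 (mod 17), so λ ≡ 13·11 ≡ 7.
  x = λ² - 13 - 13 = 49 - 26 ≡ 6; y = λ·(13 - 6) - 7 ≡ 8. → (6, 8)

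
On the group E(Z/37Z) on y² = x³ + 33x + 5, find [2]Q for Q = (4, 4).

(13, 2)

tangent at (4, 4): λ = (3·4² + 33)/(2·4) ≡ 7/8. 8⁻¹ ≡ 14 (mod 37), so λ ≡ 7·14 ≡ 24.
  x = λ² - 4 - 4 = 576 - 8 ≡ 13; y = λ·(4 - 13) - 4 ≡ 2. → (13, 2)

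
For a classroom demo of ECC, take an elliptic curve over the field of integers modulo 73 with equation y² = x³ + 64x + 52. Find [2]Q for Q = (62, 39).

(21, 46)

tangent at (62, 39): λ = (3·62² + 64)/(2·39) ≡ 62/5. 5⁻¹ ≡ 44 (mod 73), so λ ≡ 62·44 ≡ 27.
  x = λ² - 62 - 62 = 729 - 124 ≡ 21; y = λ·(62 - 21) - 39 ≡ 46. → (21, 46)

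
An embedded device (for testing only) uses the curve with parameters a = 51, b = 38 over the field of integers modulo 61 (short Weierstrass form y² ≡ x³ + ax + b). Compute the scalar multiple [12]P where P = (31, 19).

(35, 30)

Repeated addition: build up to 12P.
2P: tangent at (31, 19): λ = (3·31² + 51)/(2·19) ≡ 6/38. 38⁻¹ ≡ 53 (mod 61), so λ ≡ 6·53 ≡ 13.
  x = λ² - 31 - 31 = 169 - 62 ≡ 46; y = λ·(31 - 46) - 19 ≡ 30. → (46, 30)
3P: (46, 30) + (31, 19). λ = (19 - 30)/(31 - 46) ≡ 50/46 mod 61. 46⁻¹ ≡ 4 (mod 61), so λ ≡ 17.
  x = λ² - 46 - 31 = 289 - 77 ≡ 29; y = λ·(46 - 29) - 30 ≡ 15. → (29, 15)
4P: (29, 15) + (31, 19). λ = (19 - 15)/(31 - 29) ≡ 4/2 mod 61. 2⁻¹ ≡ 31 (mod 61), so λ ≡ 2.
  x = λ² - 29 - 31 = 4 - 60 ≡ 5; y = λ·(29 - 5) - 15 ≡ 33. → (5, 33)
5P: (5, 33) + (31, 19). λ = (19 - 33)/(31 - 5) ≡ 47/26 mod 61. 26⁻¹ ≡ 54 (mod 61), so λ ≡ 37.
  x = λ² - 5 - 31 = 1369 - 36 ≡ 52; y = λ·(5 - 52) - 33 ≡ 58. → (52, 58)
6P: (52, 58) + (31, 19). λ = (19 - 58)/(31 - 52) ≡ 22/40 mod 61. 40⁻¹ ≡ 29 (mod 61) since 40·29 = 1160 ≡ 1, so λ ≡ 28.
  x = λ² - 52 - 31 = 784 - 83 ≡ 30; y = λ·(52 - 30) - 58 ≡ 9. → (30, 9)
7P: (30, 9) + (31, 19). λ = (19 - 9)/(31 - 30) ≡ 10/1 mod 61. 1⁻¹ ≡ 1 (mod 61), so λ ≡ 10.
  x = λ² - 30 - 31 = 100 - 61 ≡ 39; y = λ·(30 - 39) - 9 ≡ 23. → (39, 23)
8P: (39, 23) + (31, 19). λ = (19 - 23)/(31 - 39) ≡ 57/53 mod 61. 53⁻¹ ≡ 38 (mod 61), so λ ≡ 31.
  x = λ² - 39 - 31 = 961 - 70 ≡ 37; y = λ·(39 - 37) - 23 ≡ 39. → (37, 39)
9P: (37, 39) + (31, 19). λ = (19 - 39)/(31 - 37) ≡ 41/55 mod 61. 55⁻¹ ≡ 10 (mod 61), so λ ≡ 44.
  x = λ² - 37 - 31 = 1936 - 68 ≡ 38; y = λ·(37 - 38) - 39 ≡ 39. → (38, 39)
10P: (38, 39) + (31, 19). λ = (19 - 39)/(31 - 38) ≡ 41/54 mod 61. 54⁻¹ ≡ 26 (mod 61), so λ ≡ 29.
  x = λ² - 38 - 31 = 841 - 69 ≡ 40; y = λ·(38 - 40) - 39 ≡ 25. → (40, 25)
11P: (40, 25) + (31, 19). λ = (19 - 25)/(31 - 40) ≡ 55/52 mod 61. 52⁻¹ ≡ 27 (mod 61), so λ ≡ 21.
  x = λ² - 40 - 31 = 441 - 71 ≡ 4; y = λ·(40 - 4) - 25 ≡ 60. → (4, 60)
12P: (4, 60) + (31, 19). λ = (19 - 60)/(31 - 4) ≡ 20/27 mod 61. 27⁻¹ ≡ 52 (mod 61), so λ ≡ 3.
  x = λ² - 4 - 31 = 9 - 35 ≡ 35; y = λ·(4 - 35) - 60 ≡ 30. → (35, 30)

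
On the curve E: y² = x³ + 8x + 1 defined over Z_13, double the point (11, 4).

tangent at (11, 4): λ = (3·11² + 8)/(2·4) ≡ 7/8. 8⁻¹ ≡ 5 (mod 13), so λ ≡ 7·5 ≡ 9.
  x = λ² - 11 - 11 = 81 - 22 ≡ 7; y = λ·(11 - 7) - 4 ≡ 6. → (7, 6)

(7, 6)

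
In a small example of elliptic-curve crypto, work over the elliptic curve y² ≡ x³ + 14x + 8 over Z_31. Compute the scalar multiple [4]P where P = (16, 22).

(13, 0)

Repeated addition: build up to 4P.
2P: tangent at (16, 22): λ = (3·16² + 14)/(2·22) ≡ 7/13. 13⁻¹ ≡ 12 (mod 31) since 13·12 = 156 ≡ 1, so λ ≡ 7·12 ≡ 22.
  x = λ² - 16 - 16 = 484 - 32 ≡ 18; y = λ·(16 - 18) - 22 ≡ 27. → (18, 27)
3P: (18, 27) + (16, 22). λ = (22 - 27)/(16 - 18) ≡ 26/29 mod 31. 29⁻¹ ≡ 15 (mod 31) since 29·15 = 435 ≡ 1, so λ ≡ 18.
  x = λ² - 18 - 16 = 324 - 34 ≡ 11; y = λ·(18 - 11) - 27 ≡ 6. → (11, 6)
4P: (11, 6) + (16, 22). λ = (22 - 6)/(16 - 11) ≡ 16/5 mod 31. 5⁻¹ ≡ 25 (mod 31), so λ ≡ 28.
  x = λ² - 11 - 16 = 784 - 27 ≡ 13; y = λ·(11 - 13) - 6 ≡ 0. → (13, 0)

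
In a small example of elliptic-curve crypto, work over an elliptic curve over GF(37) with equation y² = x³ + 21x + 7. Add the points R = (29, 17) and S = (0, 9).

(9, 0)

(29, 17) + (0, 9). λ = (9 - 17)/(0 - 29) ≡ 29/8 mod 37. 8⁻¹ ≡ 14 (mod 37) since 8·14 = 112 ≡ 1, so λ ≡ 36.
  x = λ² - 29 - 0 = 1296 - 29 ≡ 9; y = λ·(29 - 9) - 17 ≡ 0. → (9, 0)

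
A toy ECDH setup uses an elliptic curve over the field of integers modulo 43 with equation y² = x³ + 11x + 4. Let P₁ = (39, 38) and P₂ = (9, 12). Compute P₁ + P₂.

(39, 38) + (9, 12). λ = (12 - 38)/(9 - 39) ≡ 17/13 mod 43. 13⁻¹ ≡ 10 (mod 43) since 13·10 = 130 ≡ 1, so λ ≡ 41.
  x = λ² - 39 - 9 = 1681 - 48 ≡ 42; y = λ·(39 - 42) - 38 ≡ 11. → (42, 11)

(42, 11)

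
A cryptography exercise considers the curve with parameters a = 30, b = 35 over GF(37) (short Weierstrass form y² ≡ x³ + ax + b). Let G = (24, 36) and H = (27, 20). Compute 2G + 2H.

First 2G:
Repeated addition: build up to 2G.
2G: tangent at (24, 36): λ = (3·24² + 30)/(2·36) ≡ 19/35. 35⁻¹ ≡ 18 (mod 37), so λ ≡ 19·18 ≡ 9.
  x = λ² - 24 - 24 = 81 - 48 ≡ 33; y = λ·(24 - 33) - 36 ≡ 31. → (33, 31)
2G = (33, 31).
Next 2H:
Repeated addition: build up to 2H.
2H: tangent at (27, 20): λ = (3·27² + 30)/(2·20) ≡ 34/3. 3⁻¹ ≡ 25 (mod 37), so λ ≡ 34·25 ≡ 36.
  x = λ² - 27 - 27 = 1296 - 54 ≡ 21; y = λ·(27 - 21) - 20 ≡ 11. → (21, 11)
2H = (21, 11).
Finally 2G + 2H:
(33, 31) + (21, 11). λ = (11 - 31)/(21 - 33) ≡ 17/25 mod 37. 25⁻¹ ≡ 3 (mod 37), so λ ≡ 14.
  x = λ² - 33 - 21 = 196 - 54 ≡ 31; y = λ·(33 - 31) - 31 ≡ 34. → (31, 34)

(31, 34)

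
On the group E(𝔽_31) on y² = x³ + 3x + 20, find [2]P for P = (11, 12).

tangent at (11, 12): λ = (3·11² + 3)/(2·12) ≡ 25/24. 24⁻¹ ≡ 22 (mod 31) since 24·22 = 528 ≡ 1, so λ ≡ 25·22 ≡ 23.
  x = λ² - 11 - 11 = 529 - 22 ≡ 11; y = λ·(11 - 11) - 12 ≡ 19. → (11, 19)

(11, 19)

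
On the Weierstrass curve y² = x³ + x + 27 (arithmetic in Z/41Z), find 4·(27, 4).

Write Q = (27, 4).
Repeated addition: build up to 4Q.
2Q: tangent at (27, 4): λ = (3·27² + 1)/(2·4) ≡ 15/8. 8⁻¹ ≡ 36 (mod 41), so λ ≡ 15·36 ≡ 7.
  x = λ² - 27 - 27 = 49 - 54 ≡ 36; y = λ·(27 - 36) - 4 ≡ 15. → (36, 15)
3Q: (36, 15) + (27, 4). λ = (4 - 15)/(27 - 36) ≡ 30/32 mod 41. 32⁻¹ ≡ 9 (mod 41), so λ ≡ 24.
  x = λ² - 36 - 27 = 576 - 63 ≡ 21; y = λ·(36 - 21) - 15 ≡ 17. → (21, 17)
4Q: (21, 17) + (27, 4). λ = (4 - 17)/(27 - 21) ≡ 28/6 mod 41. 6⁻¹ ≡ 7 (mod 41) since 6·7 = 42 ≡ 1, so λ ≡ 32.
  x = λ² - 21 - 27 = 1024 - 48 ≡ 33; y = λ·(21 - 33) - 17 ≡ 9. → (33, 9)

(33, 9)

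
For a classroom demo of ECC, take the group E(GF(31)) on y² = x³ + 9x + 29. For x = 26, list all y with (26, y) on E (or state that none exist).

x³ + 9x + 29 = 17839 ≡ 14 (mod 31).
Square roots of 14 mod 31: 13 and 18 (since 13² = 169 ≡ 14).

13, 18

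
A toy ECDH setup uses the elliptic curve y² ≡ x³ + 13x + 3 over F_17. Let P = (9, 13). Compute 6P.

Double-and-add on 6 = (110)₂. Start with P = (9, 13) for the leading 1-bit.
double: tangent at (9, 13): λ = (3·9² + 13)/(2·13) ≡ 1/9. 9⁻¹ ≡ 2 (mod 17), so λ ≡ 1·2 ≡ 2.
  x = λ² - 9 - 9 = 4 - 18 ≡ 3; y = λ·(9 - 3) - 13 ≡ 16. → (3, 16)
add P: (3, 16) + (9, 13). λ = (13 - 16)/(9 - 3) ≡ 14/6 mod 17. 6⁻¹ ≡ 3 (mod 17) since 6·3 = 18 ≡ 1, so λ ≡ 8.
  x = λ² - 3 - 9 = 64 - 12 ≡ 1; y = λ·(3 - 1) - 16 ≡ 0. → (1, 0)
double: (1, 0) + (1, 0): same x and y₁ ≡ -y₂, so the sum is 𝒪.

O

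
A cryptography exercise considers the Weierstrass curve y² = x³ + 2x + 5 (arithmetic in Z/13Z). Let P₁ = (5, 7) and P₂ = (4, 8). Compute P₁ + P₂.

(5, 7) + (4, 8). λ = (8 - 7)/(4 - 5) ≡ 1/12 mod 13. 12⁻¹ ≡ 12 (mod 13) since 12·12 = 144 ≡ 1, so λ ≡ 12.
  x = λ² - 5 - 4 = 144 - 9 ≡ 5; y = λ·(5 - 5) - 7 ≡ 6. → (5, 6)

(5, 6)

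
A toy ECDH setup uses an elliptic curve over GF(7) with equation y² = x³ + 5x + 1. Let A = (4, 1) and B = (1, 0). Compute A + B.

(6, 3)

(4, 1) + (1, 0). λ = (0 - 1)/(1 - 4) ≡ 6/4 mod 7. 4⁻¹ ≡ 2 (mod 7) since 4·2 = 8 ≡ 1, so λ ≡ 5.
  x = λ² - 4 - 1 = 25 - 5 ≡ 6; y = λ·(4 - 6) - 1 ≡ 3. → (6, 3)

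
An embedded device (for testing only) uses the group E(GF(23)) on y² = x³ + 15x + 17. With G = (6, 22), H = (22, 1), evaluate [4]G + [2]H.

(4, 7)

First 4G:
Repeated addition: build up to 4G.
2G: tangent at (6, 22): λ = (3·6² + 15)/(2·22) ≡ 8/21. 21⁻¹ ≡ 11 (mod 23), so λ ≡ 8·11 ≡ 19.
  x = λ² - 6 - 6 = 361 - 12 ≡ 4; y = λ·(6 - 4) - 22 ≡ 16. → (4, 16)
3G: (4, 16) + (6, 22). λ = (22 - 16)/(6 - 4) ≡ 6/2 mod 23. 2⁻¹ ≡ 12 (mod 23) since 2·12 = 24 ≡ 1, so λ ≡ 3.
  x = λ² - 4 - 6 = 9 - 10 ≡ 22; y = λ·(4 - 22) - 16 ≡ 22. → (22, 22)
4G: (22, 22) + (6, 22). λ = (22 - 22)/(6 - 22) ≡ 0/7 mod 23. 7⁻¹ ≡ 10 (mod 23) since 7·10 = 70 ≡ 1, so λ ≡ 0.
  x = λ² - 22 - 6 = 0 - 28 ≡ 18; y = λ·(22 - 18) - 22 ≡ 1. → (18, 1)
4G = (18, 1).
Next 2H:
Repeated addition: build up to 2H.
2H: tangent at (22, 1): λ = (3·22² + 15)/(2·1) ≡ 18/2. 2⁻¹ ≡ 12 (mod 23), so λ ≡ 18·12 ≡ 9.
  x = λ² - 22 - 22 = 81 - 44 ≡ 14; y = λ·(22 - 14) - 1 ≡ 2. → (14, 2)
2H = (14, 2).
Finally 4G + 2H:
(18, 1) + (14, 2). λ = (2 - 1)/(14 - 18) ≡ 1/19 mod 23. 19⁻¹ ≡ 17 (mod 23), so λ ≡ 17.
  x = λ² - 18 - 14 = 289 - 32 ≡ 4; y = λ·(18 - 4) - 1 ≡ 7. → (4, 7)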